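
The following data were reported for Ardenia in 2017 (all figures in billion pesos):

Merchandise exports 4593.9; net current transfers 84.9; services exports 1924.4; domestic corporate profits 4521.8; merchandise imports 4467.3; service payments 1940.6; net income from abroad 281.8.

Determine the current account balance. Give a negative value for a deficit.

477.1

Goods balance = 4593.9 - 4467.3 = 126.6
Services balance = 1924.4 - 1940.6 = -16.2
Trade balance (goods + services) = 126.6 + (-16.2) = 110.4
Net primary income = 281.8
Net secondary income = 84.9
Current account = 110.4 + 281.8 + 84.9 = 477.1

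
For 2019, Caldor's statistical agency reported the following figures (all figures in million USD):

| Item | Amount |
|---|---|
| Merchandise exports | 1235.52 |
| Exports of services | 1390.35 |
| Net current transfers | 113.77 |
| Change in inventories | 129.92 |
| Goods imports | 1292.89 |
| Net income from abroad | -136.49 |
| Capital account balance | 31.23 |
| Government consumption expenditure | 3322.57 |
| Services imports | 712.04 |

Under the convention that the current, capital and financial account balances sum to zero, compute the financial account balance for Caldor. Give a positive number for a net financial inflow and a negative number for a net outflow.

Goods balance = 1235.52 - 1292.89 = -57.37
Services balance = 1390.35 - 712.04 = 678.31
Trade balance (goods + services) = -57.37 + 678.31 = 620.94
Net primary income = -136.49
Net secondary income = 113.77
Current account = 620.94 + (-136.49) + 113.77 = 598.22
Financial account = -(598.22 + 31.23) = -629.45

-629.45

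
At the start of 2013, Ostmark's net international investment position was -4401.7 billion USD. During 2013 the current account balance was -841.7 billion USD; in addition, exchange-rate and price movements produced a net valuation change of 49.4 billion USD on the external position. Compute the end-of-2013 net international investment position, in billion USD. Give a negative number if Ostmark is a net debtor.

Change in NIIP = current account + net valuation change = -841.7 + 49.4 = -792.3
End-of-year NIIP = -4401.7 + (-792.3) = -5194.0

-5194.0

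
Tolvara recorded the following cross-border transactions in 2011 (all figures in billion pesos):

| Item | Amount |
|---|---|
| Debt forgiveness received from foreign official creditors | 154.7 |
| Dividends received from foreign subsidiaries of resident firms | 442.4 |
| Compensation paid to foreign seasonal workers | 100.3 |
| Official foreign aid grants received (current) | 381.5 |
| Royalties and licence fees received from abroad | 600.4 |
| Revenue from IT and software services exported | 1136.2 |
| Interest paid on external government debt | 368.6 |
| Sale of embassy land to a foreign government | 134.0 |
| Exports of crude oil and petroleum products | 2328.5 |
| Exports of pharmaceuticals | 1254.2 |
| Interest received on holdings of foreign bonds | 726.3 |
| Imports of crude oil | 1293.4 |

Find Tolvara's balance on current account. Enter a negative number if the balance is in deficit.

Goods: 2328.5 + 1254.2 - 1293.4 = 2289.3
Services: 1136.2 + 600.4 = 1736.6
Primary income: -368.6 + 442.4 + 726.3 - 100.3 = 699.8
Secondary income: 381.5
Current account = 2289.3 + 1736.6 + 699.8 + 381.5 = 5107.2
(Excluded from the current account — capital account: debt forgiveness received from foreign official creditors 154.7, sale of embassy land to a foreign government 134.0.)

5107.2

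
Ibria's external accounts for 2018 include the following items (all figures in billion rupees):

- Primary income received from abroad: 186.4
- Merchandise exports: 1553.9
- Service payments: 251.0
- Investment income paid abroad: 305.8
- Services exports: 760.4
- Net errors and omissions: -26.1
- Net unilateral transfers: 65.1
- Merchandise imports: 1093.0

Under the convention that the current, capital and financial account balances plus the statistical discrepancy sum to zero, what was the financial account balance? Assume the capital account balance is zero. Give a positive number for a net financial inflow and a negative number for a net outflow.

-889.9

Goods balance = 1553.9 - 1093.0 = 460.9
Services balance = 760.4 - 251.0 = 509.4
Trade balance (goods + services) = 460.9 + 509.4 = 970.3
Net primary income = 186.4 - 305.8 = -119.4
Net secondary income = 65.1
Current account = 970.3 + (-119.4) + 65.1 = 916.0
Financial account = -(916.0 + (-26.1)) = -889.9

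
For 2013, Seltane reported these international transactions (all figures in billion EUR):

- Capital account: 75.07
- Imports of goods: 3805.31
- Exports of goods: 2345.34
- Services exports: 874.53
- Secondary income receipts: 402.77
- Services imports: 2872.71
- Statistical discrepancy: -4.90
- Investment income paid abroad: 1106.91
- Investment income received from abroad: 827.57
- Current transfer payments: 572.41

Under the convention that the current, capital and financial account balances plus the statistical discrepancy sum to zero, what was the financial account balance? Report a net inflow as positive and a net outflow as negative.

3836.96

Goods balance = 2345.34 - 3805.31 = -1459.97
Services balance = 874.53 - 2872.71 = -1998.18
Trade balance (goods + services) = -1459.97 + (-1998.18) = -3458.15
Net primary income = 827.57 - 1106.91 = -279.34
Net secondary income = 402.77 - 572.41 = -169.64
Current account = -3458.15 + (-279.34) + (-169.64) = -3907.13
Financial account = -(-3907.13 + 75.07 + (-4.90)) = 3836.96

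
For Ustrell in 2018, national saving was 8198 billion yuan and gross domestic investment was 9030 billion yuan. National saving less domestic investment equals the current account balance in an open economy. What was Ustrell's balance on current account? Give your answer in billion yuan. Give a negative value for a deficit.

-832

CA = S - I = 8198 - 9030 = -832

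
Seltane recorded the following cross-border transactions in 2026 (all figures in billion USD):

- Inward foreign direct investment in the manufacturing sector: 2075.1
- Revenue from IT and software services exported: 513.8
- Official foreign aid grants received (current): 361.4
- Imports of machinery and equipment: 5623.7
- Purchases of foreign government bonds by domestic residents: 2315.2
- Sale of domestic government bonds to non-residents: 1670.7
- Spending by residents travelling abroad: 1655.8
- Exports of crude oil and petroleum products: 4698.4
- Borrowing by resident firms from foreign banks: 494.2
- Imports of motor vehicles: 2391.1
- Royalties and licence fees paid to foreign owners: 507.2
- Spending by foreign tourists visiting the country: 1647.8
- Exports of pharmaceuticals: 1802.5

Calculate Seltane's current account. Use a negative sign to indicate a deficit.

-1153.9

Goods: -5623.7 - 2391.1 + 1802.5 + 4698.4 = -1513.9
Services: -507.2 - 1655.8 + 1647.8 + 513.8 = -1.4
Secondary income: 361.4
Current account = (-1513.9) + (-1.4) + 361.4 = -1153.9
(Excluded from the current account — financial account: inward foreign direct investment in the manufacturing sector 2075.1, purchases of foreign government bonds by domestic residents 2315.2, sale of domestic government bonds to non-residents 1670.7, borrowing by resident firms from foreign banks 494.2.)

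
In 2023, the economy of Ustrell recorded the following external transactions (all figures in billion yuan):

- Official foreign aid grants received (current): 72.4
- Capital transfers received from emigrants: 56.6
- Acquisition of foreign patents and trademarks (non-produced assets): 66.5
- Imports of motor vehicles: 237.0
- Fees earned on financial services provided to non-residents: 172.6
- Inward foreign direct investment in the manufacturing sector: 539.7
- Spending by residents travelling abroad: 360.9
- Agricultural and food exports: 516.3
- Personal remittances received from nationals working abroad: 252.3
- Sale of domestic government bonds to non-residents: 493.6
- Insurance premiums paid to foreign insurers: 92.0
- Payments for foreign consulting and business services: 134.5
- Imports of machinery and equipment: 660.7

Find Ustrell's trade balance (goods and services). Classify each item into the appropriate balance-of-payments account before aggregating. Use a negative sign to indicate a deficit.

Goods: -237.0 + 516.3 - 660.7 = -381.4
Services: -92.0 - 360.9 + 172.6 - 134.5 = -414.8
Trade balance = -381.4 + (-414.8) = -796.2
(Excluded from the trade balance — secondary income: official foreign aid grants received (current) 72.4, personal remittances received from nationals working abroad 252.3; capital account: capital transfers received from emigrants 56.6, acquisition of foreign patents and trademarks (non-produced assets) 66.5; financial account: inward foreign direct investment in the manufacturing sector 539.7, sale of domestic government bonds to non-residents 493.6.)

-796.2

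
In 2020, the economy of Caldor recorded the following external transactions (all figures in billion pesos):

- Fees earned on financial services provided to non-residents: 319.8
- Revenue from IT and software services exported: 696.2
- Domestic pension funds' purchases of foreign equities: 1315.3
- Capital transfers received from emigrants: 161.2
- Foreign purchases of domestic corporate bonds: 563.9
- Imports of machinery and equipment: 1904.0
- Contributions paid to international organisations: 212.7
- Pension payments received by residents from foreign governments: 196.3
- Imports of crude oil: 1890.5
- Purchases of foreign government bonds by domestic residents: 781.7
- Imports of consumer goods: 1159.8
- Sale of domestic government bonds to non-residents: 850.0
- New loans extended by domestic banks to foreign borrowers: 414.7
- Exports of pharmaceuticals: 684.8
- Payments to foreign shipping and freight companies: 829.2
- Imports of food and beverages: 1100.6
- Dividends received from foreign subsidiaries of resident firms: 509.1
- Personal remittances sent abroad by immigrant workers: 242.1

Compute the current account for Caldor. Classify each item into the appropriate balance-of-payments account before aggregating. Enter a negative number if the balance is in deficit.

-4932.7

Goods: -1904.0 - 1890.5 + 684.8 - 1159.8 - 1100.6 = -5370.1
Services: -829.2 + 319.8 + 696.2 = 186.8
Primary income: 509.1
Secondary income: 196.3 - 242.1 - 212.7 = -258.5
Current account = (-5370.1) + 186.8 + 509.1 + (-258.5) = -4932.7
(Excluded from the current account — financial account: domestic pension funds' purchases of foreign equities 1315.3, foreign purchases of domestic corporate bonds 563.9, purchases of foreign government bonds by domestic residents 781.7, sale of domestic government bonds to non-residents 850.0, new loans extended by domestic banks to foreign borrowers 414.7; capital account: capital transfers received from emigrants 161.2.)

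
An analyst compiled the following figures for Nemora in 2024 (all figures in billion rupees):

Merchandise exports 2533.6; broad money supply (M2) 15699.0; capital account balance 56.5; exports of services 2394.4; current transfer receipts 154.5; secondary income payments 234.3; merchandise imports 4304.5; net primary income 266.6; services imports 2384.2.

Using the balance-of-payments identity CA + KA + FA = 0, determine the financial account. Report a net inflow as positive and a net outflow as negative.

1517.4

Goods balance = 2533.6 - 4304.5 = -1770.9
Services balance = 2394.4 - 2384.2 = 10.2
Trade balance (goods + services) = -1770.9 + 10.2 = -1760.7
Net primary income = 266.6
Net secondary income = 154.5 - 234.3 = -79.8
Current account = -1760.7 + 266.6 + (-79.8) = -1573.9
Financial account = -(-1573.9 + 56.5) = 1517.4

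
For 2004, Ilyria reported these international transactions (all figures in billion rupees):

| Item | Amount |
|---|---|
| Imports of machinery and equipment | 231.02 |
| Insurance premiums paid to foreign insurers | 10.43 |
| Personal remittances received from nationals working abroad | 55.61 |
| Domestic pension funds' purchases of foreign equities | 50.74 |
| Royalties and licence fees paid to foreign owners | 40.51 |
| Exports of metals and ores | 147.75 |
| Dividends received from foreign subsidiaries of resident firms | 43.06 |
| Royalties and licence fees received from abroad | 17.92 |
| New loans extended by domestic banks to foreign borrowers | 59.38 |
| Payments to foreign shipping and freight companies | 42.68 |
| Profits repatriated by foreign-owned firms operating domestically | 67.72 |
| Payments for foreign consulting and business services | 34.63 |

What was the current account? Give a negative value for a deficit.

Goods: -231.02 + 147.75 = -83.27
Services: 17.92 - 40.51 - 10.43 - 34.63 - 42.68 = -110.33
Primary income: 43.06 - 67.72 = -24.66
Secondary income: 55.61
Current account = (-83.27) + (-110.33) + (-24.66) + 55.61 = -162.65
(Excluded from the current account — financial account: domestic pension funds' purchases of foreign equities 50.74, new loans extended by domestic banks to foreign borrowers 59.38.)

-162.65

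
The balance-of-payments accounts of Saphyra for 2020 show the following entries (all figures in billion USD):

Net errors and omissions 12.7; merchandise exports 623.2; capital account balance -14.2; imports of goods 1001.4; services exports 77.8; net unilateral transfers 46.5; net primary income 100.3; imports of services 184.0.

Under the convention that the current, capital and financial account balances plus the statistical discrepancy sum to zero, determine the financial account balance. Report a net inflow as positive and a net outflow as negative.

339.1

Goods balance = 623.2 - 1001.4 = -378.2
Services balance = 77.8 - 184.0 = -106.2
Trade balance (goods + services) = -378.2 + (-106.2) = -484.4
Net primary income = 100.3
Net secondary income = 46.5
Current account = -484.4 + 100.3 + 46.5 = -337.6
Financial account = -(-337.6 + (-14.2) + 12.7) = 339.1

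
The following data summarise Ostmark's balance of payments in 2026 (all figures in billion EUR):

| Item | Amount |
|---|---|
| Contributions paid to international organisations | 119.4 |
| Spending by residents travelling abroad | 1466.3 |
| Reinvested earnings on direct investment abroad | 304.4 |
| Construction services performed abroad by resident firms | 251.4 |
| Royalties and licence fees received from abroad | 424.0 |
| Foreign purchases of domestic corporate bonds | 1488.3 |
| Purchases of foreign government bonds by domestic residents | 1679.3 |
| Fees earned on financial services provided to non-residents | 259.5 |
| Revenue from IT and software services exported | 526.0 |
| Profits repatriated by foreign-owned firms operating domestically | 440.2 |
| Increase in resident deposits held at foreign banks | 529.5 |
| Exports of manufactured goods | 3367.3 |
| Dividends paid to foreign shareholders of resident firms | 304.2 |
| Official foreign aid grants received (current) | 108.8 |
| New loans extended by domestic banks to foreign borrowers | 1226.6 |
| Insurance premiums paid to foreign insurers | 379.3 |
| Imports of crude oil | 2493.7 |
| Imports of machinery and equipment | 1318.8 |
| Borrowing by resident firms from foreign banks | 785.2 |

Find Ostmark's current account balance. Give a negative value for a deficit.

-1280.5

Goods: 3367.3 - 1318.8 - 2493.7 = -445.2
Services: 526.0 + 251.4 + 259.5 - 1466.3 + 424.0 - 379.3 = -384.7
Primary income: -304.2 + 304.4 - 440.2 = -440.0
Secondary income: -119.4 + 108.8 = -10.6
Current account = (-445.2) + (-384.7) + (-440.0) + (-10.6) = -1280.5
(Excluded from the current account — financial account: foreign purchases of domestic corporate bonds 1488.3, purchases of foreign government bonds by domestic residents 1679.3, increase in resident deposits held at foreign banks 529.5, new loans extended by domestic banks to foreign borrowers 1226.6, borrowing by resident firms from foreign banks 785.2.)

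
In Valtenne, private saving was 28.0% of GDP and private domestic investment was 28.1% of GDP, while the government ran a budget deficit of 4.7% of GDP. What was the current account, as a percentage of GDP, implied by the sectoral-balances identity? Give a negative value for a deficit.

By the sectoral-balances identity, CA = (S_private - I) + (T - G).
Private balance = 28.0 - 28.1 = -0.1
Government balance (T - G) = -4.7
CA = -0.1 + (-4.7) = -4.8

-4.8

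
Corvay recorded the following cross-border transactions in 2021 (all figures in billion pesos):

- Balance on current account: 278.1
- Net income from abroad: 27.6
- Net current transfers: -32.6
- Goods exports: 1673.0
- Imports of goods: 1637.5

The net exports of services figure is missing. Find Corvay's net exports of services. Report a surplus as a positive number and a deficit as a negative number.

247.6

Current account = goods balance + services balance + net primary income + net secondary income
Sum of the known components = 30.5
Net exports of services = CA - (known components) = 278.1 - 30.5 = 247.6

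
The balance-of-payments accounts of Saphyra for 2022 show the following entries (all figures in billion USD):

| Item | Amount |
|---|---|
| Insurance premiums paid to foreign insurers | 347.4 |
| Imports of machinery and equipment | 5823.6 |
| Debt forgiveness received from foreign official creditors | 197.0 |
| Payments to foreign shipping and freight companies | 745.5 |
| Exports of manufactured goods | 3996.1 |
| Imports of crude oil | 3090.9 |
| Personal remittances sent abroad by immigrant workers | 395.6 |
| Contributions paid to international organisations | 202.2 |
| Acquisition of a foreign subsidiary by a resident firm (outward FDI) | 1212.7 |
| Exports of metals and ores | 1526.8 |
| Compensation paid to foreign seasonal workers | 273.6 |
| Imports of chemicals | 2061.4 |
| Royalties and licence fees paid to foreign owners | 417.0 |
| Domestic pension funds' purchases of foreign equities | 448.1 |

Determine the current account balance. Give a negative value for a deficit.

-7834.3

Goods: 1526.8 + 3996.1 - 3090.9 - 5823.6 - 2061.4 = -5453.0
Services: -417.0 - 347.4 - 745.5 = -1509.9
Primary income: -273.6
Secondary income: -395.6 - 202.2 = -597.8
Current account = (-5453.0) + (-1509.9) + (-273.6) + (-597.8) = -7834.3
(Excluded from the current account — capital account: debt forgiveness received from foreign official creditors 197.0; financial account: acquisition of a foreign subsidiary by a resident firm (outward FDI) 1212.7, domestic pension funds' purchases of foreign equities 448.1.)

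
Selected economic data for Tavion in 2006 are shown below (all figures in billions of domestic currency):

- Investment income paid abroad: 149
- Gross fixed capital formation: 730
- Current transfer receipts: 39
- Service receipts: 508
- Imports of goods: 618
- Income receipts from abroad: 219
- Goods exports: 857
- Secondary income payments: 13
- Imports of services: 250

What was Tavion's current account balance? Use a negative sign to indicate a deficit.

Goods balance = 857 - 618 = 239
Services balance = 508 - 250 = 258
Trade balance (goods + services) = 239 + 258 = 497
Net primary income = 219 - 149 = 70
Net secondary income = 39 - 13 = 26
Current account = 497 + 70 + 26 = 593

593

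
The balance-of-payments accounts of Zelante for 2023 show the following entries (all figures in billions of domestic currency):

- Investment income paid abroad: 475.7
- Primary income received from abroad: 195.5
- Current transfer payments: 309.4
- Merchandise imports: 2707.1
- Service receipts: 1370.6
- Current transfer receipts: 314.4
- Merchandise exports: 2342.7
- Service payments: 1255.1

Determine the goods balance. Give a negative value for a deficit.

Goods balance = 2342.7 - 2707.1 = -364.4

-364.4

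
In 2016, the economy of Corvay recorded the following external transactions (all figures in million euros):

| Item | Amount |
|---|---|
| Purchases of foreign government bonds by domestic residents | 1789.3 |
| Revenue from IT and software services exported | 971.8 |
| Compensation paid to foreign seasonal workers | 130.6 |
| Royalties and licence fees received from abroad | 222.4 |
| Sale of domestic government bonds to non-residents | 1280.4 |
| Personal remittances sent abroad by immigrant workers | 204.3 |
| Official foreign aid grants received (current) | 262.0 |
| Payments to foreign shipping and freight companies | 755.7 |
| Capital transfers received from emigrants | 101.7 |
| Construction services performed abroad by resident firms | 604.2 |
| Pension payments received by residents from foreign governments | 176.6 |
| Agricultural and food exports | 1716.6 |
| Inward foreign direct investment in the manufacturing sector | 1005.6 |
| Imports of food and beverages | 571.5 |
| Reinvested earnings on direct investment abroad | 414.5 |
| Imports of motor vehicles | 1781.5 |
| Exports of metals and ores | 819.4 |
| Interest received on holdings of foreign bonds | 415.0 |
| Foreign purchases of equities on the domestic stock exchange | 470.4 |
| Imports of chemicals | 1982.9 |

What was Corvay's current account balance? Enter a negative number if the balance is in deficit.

Goods: -1781.5 + 819.4 + 1716.6 - 571.5 - 1982.9 = -1799.9
Services: 971.8 - 755.7 + 222.4 + 604.2 = 1042.7
Primary income: 414.5 + 415.0 - 130.6 = 698.9
Secondary income: 262.0 - 204.3 + 176.6 = 234.3
Current account = (-1799.9) + 1042.7 + 698.9 + 234.3 = 176.0
(Excluded from the current account — financial account: purchases of foreign government bonds by domestic residents 1789.3, sale of domestic government bonds to non-residents 1280.4, inward foreign direct investment in the manufacturing sector 1005.6, foreign purchases of equities on the domestic stock exchange 470.4; capital account: capital transfers received from emigrants 101.7.)

176.0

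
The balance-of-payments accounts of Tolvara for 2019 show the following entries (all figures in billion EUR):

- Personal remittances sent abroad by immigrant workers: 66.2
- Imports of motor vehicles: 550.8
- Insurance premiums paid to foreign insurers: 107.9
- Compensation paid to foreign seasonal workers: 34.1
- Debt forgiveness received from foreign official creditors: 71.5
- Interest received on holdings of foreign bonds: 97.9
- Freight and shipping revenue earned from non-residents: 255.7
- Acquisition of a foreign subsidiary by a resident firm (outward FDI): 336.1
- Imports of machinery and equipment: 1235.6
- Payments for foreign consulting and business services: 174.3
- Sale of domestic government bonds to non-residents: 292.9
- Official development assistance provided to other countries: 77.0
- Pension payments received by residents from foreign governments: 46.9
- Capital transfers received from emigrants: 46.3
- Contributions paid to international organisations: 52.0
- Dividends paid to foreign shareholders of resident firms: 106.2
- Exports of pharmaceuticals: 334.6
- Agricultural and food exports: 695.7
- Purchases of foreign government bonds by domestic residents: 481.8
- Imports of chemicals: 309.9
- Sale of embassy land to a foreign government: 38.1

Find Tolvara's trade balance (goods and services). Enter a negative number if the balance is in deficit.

Goods: 695.7 - 1235.6 - 309.9 - 550.8 + 334.6 = -1066.0
Services: 255.7 - 107.9 - 174.3 = -26.5
Trade balance = -1066.0 + (-26.5) = -1092.5
(Excluded from the trade balance — secondary income: personal remittances sent abroad by immigrant workers 66.2, official development assistance provided to other countries 77.0, pension payments received by residents from foreign governments 46.9, contributions paid to international organisations 52.0; primary income: compensation paid to foreign seasonal workers 34.1, interest received on holdings of foreign bonds 97.9, dividends paid to foreign shareholders of resident firms 106.2; capital account: debt forgiveness received from foreign official creditors 71.5, capital transfers received from emigrants 46.3, sale of embassy land to a foreign government 38.1; financial account: acquisition of a foreign subsidiary by a resident firm (outward FDI) 336.1, sale of domestic government bonds to non-residents 292.9, purchases of foreign government bonds by domestic residents 481.8.)

-1092.5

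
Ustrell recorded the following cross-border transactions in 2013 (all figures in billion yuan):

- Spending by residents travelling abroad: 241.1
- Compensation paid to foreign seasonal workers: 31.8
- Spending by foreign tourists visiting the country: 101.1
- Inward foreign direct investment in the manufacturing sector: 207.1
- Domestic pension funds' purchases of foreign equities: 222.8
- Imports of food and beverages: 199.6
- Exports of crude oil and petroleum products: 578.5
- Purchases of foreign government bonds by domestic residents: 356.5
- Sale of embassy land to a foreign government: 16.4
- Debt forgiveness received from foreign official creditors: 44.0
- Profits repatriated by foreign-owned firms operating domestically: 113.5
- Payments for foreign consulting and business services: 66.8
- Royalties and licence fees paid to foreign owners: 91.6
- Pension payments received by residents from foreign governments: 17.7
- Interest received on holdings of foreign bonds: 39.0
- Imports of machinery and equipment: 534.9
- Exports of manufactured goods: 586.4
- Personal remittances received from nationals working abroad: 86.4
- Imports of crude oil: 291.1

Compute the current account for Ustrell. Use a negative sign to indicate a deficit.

Goods: -199.6 - 291.1 + 578.5 - 534.9 + 586.4 = 139.3
Services: -91.6 + 101.1 - 241.1 - 66.8 = -298.4
Primary income: 39.0 - 113.5 - 31.8 = -106.3
Secondary income: 17.7 + 86.4 = 104.1
Current account = 139.3 + (-298.4) + (-106.3) + 104.1 = -161.3
(Excluded from the current account — financial account: inward foreign direct investment in the manufacturing sector 207.1, domestic pension funds' purchases of foreign equities 222.8, purchases of foreign government bonds by domestic residents 356.5; capital account: sale of embassy land to a foreign government 16.4, debt forgiveness received from foreign official creditors 44.0.)

-161.3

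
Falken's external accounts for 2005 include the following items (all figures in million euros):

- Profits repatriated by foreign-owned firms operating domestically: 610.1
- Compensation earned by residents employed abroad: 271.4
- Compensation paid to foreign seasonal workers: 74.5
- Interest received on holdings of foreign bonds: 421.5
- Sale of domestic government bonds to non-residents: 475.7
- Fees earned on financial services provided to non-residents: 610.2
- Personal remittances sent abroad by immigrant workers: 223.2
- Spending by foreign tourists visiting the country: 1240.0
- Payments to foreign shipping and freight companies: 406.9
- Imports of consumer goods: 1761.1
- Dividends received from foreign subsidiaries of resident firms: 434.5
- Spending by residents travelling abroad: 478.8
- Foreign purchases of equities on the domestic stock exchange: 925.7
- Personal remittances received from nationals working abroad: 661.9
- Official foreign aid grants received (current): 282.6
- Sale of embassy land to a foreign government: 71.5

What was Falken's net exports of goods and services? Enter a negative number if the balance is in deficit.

-796.6

Goods: -1761.1
Services: 610.2 + 1240.0 - 406.9 - 478.8 = 964.5
Trade balance = -1761.1 + 964.5 = -796.6
(Excluded from the trade balance — primary income: profits repatriated by foreign-owned firms operating domestically 610.1, compensation earned by residents employed abroad 271.4, compensation paid to foreign seasonal workers 74.5, interest received on holdings of foreign bonds 421.5, dividends received from foreign subsidiaries of resident firms 434.5; financial account: sale of domestic government bonds to non-residents 475.7, foreign purchases of equities on the domestic stock exchange 925.7; secondary income: personal remittances sent abroad by immigrant workers 223.2, personal remittances received from nationals working abroad 661.9, official foreign aid grants received (current) 282.6; capital account: sale of embassy land to a foreign government 71.5.)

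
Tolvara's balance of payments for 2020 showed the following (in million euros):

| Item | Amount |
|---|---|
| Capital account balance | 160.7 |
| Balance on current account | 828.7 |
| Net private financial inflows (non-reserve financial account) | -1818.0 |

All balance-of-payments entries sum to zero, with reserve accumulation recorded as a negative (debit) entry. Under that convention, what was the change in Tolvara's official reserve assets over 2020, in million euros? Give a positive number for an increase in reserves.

Official reserve transactions balance = -(828.7 + 160.7 + (-1818.0)) = 828.6
An accumulation of reserves is recorded as a debit (negative entry), so the change in the stock of reserves is the negative of that balance.
Change in official reserves = -(828.6) = -828.6

-828.6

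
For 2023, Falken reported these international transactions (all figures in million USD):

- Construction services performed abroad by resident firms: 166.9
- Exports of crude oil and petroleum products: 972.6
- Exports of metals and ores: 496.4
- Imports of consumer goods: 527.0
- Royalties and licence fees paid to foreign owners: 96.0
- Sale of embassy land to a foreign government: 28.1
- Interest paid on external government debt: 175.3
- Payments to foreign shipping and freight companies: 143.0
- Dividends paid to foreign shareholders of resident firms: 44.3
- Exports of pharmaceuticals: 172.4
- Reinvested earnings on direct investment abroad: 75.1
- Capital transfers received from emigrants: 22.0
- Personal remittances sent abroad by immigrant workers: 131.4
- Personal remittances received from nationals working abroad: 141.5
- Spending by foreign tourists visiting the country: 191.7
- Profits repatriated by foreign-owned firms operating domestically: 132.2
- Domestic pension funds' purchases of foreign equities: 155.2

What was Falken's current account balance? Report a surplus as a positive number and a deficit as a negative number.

Goods: 172.4 + 496.4 + 972.6 - 527.0 = 1114.4
Services: 166.9 - 143.0 - 96.0 + 191.7 = 119.6
Primary income: -175.3 + 75.1 - 132.2 - 44.3 = -276.7
Secondary income: -131.4 + 141.5 = 10.1
Current account = 1114.4 + 119.6 + (-276.7) + 10.1 = 967.4
(Excluded from the current account — capital account: sale of embassy land to a foreign government 28.1, capital transfers received from emigrants 22.0; financial account: domestic pension funds' purchases of foreign equities 155.2.)

967.4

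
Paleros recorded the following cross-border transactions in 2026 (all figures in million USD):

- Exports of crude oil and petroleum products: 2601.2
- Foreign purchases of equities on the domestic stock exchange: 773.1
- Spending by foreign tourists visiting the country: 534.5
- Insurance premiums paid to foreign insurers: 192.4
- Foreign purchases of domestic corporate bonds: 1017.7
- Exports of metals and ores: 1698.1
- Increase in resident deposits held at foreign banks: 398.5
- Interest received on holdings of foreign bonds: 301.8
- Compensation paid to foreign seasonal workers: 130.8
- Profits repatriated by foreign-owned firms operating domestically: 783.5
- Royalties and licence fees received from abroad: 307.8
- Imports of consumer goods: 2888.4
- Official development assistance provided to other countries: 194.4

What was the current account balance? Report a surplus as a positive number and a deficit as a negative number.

1253.9

Goods: 1698.1 + 2601.2 - 2888.4 = 1410.9
Services: -192.4 + 307.8 + 534.5 = 649.9
Primary income: 301.8 - 130.8 - 783.5 = -612.5
Secondary income: -194.4
Current account = 1410.9 + 649.9 + (-612.5) + (-194.4) = 1253.9
(Excluded from the current account — financial account: foreign purchases of equities on the domestic stock exchange 773.1, foreign purchases of domestic corporate bonds 1017.7, increase in resident deposits held at foreign banks 398.5.)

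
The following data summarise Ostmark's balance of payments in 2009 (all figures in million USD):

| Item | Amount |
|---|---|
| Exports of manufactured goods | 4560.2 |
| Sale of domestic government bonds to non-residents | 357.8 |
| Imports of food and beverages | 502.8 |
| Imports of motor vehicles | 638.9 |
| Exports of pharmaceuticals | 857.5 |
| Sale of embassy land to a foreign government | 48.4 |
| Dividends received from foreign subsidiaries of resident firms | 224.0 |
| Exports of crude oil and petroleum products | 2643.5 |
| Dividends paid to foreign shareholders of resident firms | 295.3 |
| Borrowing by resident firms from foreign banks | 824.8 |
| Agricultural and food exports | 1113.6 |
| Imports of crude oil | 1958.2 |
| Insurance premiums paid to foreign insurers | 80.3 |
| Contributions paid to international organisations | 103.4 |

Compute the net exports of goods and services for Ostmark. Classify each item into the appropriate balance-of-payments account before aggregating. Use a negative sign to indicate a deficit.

5994.6

Goods: -638.9 + 857.5 - 1958.2 + 4560.2 + 1113.6 - 502.8 + 2643.5 = 6074.9
Services: -80.3
Trade balance = 6074.9 + (-80.3) = 5994.6
(Excluded from the trade balance — financial account: sale of domestic government bonds to non-residents 357.8, borrowing by resident firms from foreign banks 824.8; capital account: sale of embassy land to a foreign government 48.4; primary income: dividends received from foreign subsidiaries of resident firms 224.0, dividends paid to foreign shareholders of resident firms 295.3; secondary income: contributions paid to international organisations 103.4.)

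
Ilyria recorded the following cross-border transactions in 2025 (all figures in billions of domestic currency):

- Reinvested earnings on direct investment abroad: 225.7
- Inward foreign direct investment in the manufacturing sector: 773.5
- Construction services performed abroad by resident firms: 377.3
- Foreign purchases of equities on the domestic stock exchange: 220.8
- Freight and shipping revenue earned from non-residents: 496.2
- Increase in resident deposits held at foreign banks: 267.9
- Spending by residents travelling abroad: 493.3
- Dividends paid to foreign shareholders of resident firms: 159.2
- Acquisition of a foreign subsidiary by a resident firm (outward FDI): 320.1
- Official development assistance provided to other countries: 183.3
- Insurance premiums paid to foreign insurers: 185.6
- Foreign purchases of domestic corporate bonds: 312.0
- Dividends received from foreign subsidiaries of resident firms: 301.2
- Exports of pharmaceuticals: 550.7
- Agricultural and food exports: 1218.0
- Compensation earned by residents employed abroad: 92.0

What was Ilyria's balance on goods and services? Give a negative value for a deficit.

Goods: 550.7 + 1218.0 = 1768.7
Services: -185.6 + 496.2 + 377.3 - 493.3 = 194.6
Trade balance = 1768.7 + 194.6 = 1963.3
(Excluded from the trade balance — primary income: reinvested earnings on direct investment abroad 225.7, dividends paid to foreign shareholders of resident firms 159.2, dividends received from foreign subsidiaries of resident firms 301.2, compensation earned by residents employed abroad 92.0; financial account: inward foreign direct investment in the manufacturing sector 773.5, foreign purchases of equities on the domestic stock exchange 220.8, increase in resident deposits held at foreign banks 267.9, acquisition of a foreign subsidiary by a resident firm (outward FDI) 320.1, foreign purchases of domestic corporate bonds 312.0; secondary income: official development assistance provided to other countries 183.3.)

1963.3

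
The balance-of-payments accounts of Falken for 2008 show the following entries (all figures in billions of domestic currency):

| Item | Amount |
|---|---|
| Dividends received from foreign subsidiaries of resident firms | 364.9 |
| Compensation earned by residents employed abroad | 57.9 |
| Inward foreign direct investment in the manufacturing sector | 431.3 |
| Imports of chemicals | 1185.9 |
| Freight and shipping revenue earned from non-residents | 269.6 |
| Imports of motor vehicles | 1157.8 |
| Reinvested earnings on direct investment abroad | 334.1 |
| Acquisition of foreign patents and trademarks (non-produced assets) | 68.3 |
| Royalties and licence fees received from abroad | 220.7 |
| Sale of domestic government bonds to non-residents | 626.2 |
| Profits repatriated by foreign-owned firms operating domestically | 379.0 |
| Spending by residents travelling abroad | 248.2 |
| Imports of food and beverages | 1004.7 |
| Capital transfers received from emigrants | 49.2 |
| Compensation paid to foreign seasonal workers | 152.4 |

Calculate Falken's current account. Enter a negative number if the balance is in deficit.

Goods: -1004.7 - 1185.9 - 1157.8 = -3348.4
Services: 269.6 + 220.7 - 248.2 = 242.1
Primary income: -152.4 + 334.1 + 57.9 + 364.9 - 379.0 = 225.5
Current account = (-3348.4) + 242.1 + 225.5 = -2880.8
(Excluded from the current account — financial account: inward foreign direct investment in the manufacturing sector 431.3, sale of domestic government bonds to non-residents 626.2; capital account: acquisition of foreign patents and trademarks (non-produced assets) 68.3, capital transfers received from emigrants 49.2.)

-2880.8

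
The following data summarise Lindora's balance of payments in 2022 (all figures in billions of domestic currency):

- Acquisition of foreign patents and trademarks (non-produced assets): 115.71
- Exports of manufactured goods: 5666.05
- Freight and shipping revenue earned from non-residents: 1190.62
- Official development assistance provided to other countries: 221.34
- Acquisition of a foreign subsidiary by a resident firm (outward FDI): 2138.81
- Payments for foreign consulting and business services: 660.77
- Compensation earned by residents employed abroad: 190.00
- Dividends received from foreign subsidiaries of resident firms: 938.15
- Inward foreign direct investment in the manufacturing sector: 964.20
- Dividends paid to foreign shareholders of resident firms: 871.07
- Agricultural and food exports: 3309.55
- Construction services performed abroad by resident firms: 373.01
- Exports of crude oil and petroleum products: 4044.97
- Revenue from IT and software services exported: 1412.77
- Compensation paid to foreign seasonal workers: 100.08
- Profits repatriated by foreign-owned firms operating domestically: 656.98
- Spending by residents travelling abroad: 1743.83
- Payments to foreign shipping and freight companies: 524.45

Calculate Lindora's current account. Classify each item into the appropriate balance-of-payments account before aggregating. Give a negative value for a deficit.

12346.60

Goods: 4044.97 + 3309.55 + 5666.05 = 13020.57
Services: 1190.62 + 373.01 - 524.45 - 660.77 - 1743.83 + 1412.77 = 47.35
Primary income: -656.98 + 938.15 - 100.08 - 871.07 + 190.00 = -499.98
Secondary income: -221.34
Current account = 13020.57 + 47.35 + (-499.98) + (-221.34) = 12346.60
(Excluded from the current account — capital account: acquisition of foreign patents and trademarks (non-produced assets) 115.71; financial account: acquisition of a foreign subsidiary by a resident firm (outward FDI) 2138.81, inward foreign direct investment in the manufacturing sector 964.20.)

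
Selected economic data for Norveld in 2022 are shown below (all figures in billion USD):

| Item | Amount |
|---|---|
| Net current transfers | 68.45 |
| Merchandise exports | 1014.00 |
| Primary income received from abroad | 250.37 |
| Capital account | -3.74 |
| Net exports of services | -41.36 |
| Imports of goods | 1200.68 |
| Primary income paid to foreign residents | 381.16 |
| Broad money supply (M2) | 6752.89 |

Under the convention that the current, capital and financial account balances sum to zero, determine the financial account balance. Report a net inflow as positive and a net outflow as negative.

Goods balance = 1014.00 - 1200.68 = -186.68
Services balance = -41.36
Trade balance (goods + services) = -186.68 + (-41.36) = -228.04
Net primary income = 250.37 - 381.16 = -130.79
Net secondary income = 68.45
Current account = -228.04 + (-130.79) + 68.45 = -290.38
Financial account = -(-290.38 + (-3.74)) = 294.12

294.12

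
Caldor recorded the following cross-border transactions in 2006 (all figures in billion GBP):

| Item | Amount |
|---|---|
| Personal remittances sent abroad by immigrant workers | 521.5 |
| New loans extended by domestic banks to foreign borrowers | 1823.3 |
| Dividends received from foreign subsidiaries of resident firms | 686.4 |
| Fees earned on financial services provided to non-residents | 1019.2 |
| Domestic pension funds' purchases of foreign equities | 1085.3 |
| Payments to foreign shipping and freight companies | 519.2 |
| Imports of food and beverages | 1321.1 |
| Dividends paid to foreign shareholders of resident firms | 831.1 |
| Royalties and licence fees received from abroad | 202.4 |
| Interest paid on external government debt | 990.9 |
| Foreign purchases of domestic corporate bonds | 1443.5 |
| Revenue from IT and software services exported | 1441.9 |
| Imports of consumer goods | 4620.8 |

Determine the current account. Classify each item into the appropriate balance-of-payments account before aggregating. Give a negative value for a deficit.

-5454.7

Goods: -4620.8 - 1321.1 = -5941.9
Services: -519.2 + 1019.2 + 202.4 + 1441.9 = 2144.3
Primary income: -831.1 - 990.9 + 686.4 = -1135.6
Secondary income: -521.5
Current account = (-5941.9) + 2144.3 + (-1135.6) + (-521.5) = -5454.7
(Excluded from the current account — financial account: new loans extended by domestic banks to foreign borrowers 1823.3, domestic pension funds' purchases of foreign equities 1085.3, foreign purchases of domestic corporate bonds 1443.5.)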